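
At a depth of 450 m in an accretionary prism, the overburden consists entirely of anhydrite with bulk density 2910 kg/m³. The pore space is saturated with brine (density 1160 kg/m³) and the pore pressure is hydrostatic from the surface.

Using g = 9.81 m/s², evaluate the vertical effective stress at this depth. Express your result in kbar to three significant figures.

Overburden (lithostatic) stress σ_v:
anhydrite: 2910 kg/m³ × 9.81 m/s² × 450 m = 1.285×10^7 Pa = 12.85 MPa
Pore pressure P_p = 1160 kg/m³ × 9.81 m/s² × 450 m = 5.121×10^6 Pa = 5.121 MPa
Effective stress σ' = σ_v − P_p = 12.85 − 5.121 = 7.7254 MPa = 0.077254 kbar

0.0773 kbar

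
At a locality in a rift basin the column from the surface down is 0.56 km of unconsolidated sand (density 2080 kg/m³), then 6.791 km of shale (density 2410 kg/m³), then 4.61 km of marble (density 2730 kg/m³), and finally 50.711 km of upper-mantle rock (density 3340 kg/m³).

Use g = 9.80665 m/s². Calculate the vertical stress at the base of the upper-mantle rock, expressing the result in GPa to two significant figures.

unconsolidated sand: 2080 kg/m³ × 9.80665 m/s² × 560 m = 1.142×10^7 Pa = 0.01142 GPa
shale: 2410 kg/m³ × 9.80665 m/s² × 6791 m = 1.605×10^8 Pa = 0.1605 GPa
marble: 2730 kg/m³ × 9.80665 m/s² × 4610 m = 1.234×10^8 Pa = 0.1234 GPa
upper-mantle rock: 3340 kg/m³ × 9.80665 m/s² × 50711 m = 1.661×10^9 Pa = 1.661 GPa
Total = 0.01142 + 0.1605 + 0.1234 + 1.661 = 1.9563 GPa

2.0 GPa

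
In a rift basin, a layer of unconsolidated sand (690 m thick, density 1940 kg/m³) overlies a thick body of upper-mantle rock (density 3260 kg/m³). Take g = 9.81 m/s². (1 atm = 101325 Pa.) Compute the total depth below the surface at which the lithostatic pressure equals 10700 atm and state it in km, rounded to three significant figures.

Pressure at base of upper layers: 1940×9.81×690 = 1.313×10^7 Pa = 129.6 atm
Remaining pressure to be supplied by upper-mantle rock: 1.084×10^9 − 1.313×10^7 = 1.071×10^9 Pa
Additional depth in upper-mantle rock = 1.071×10^9 Pa / (3260 kg/m³ × 9.81 m/s²) = 33490 m
Total depth = 690 m + 33490 m = 34180 m
= 34.180 km

34.2 km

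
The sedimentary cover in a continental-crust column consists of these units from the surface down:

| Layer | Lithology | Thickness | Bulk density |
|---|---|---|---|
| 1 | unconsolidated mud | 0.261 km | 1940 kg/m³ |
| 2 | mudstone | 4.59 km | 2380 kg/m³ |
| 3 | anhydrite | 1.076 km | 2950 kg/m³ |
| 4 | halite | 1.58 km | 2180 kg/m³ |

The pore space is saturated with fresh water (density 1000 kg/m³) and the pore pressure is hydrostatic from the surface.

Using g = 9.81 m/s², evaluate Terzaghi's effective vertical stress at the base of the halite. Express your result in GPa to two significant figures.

0.10 GPa

Overburden (lithostatic) stress σ_v:
unconsolidated mud: 1940 kg/m³ × 9.81 m/s² × 261 m = 4.967×10^6 Pa = 4.967 MPa
mudstone: 2380 kg/m³ × 9.81 m/s² × 4590 m = 1.072×10^8 Pa = 107.2 MPa
anhydrite: 2950 kg/m³ × 9.81 m/s² × 1076 m = 3.114×10^7 Pa = 31.14 MPa
halite: 2180 kg/m³ × 9.81 m/s² × 1580 m = 3.379×10^7 Pa = 33.79 MPa
Total = 4.967 + 107.2 + 31.14 + 33.79 = 177.06 MPa
Pore pressure P_p = 1000 kg/m³ × 9.81 m/s² × 7507 m = 7.364×10^7 Pa = 73.64 MPa
Effective stress σ' = σ_v − P_p = 177.1 − 73.64 = 103.42 MPa = 0.10342 GPa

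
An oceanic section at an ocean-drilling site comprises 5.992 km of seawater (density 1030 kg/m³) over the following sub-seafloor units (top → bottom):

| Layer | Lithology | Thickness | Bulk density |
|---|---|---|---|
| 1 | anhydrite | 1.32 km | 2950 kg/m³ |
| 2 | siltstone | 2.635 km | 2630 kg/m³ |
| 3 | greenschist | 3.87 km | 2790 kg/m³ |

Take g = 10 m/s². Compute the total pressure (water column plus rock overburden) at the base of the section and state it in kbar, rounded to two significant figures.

seawater: 1030 kg/m³ × 10 m/s² × 5992 m = 6.172×10^7 Pa = 0.6172 kbar
anhydrite: 2950 kg/m³ × 10 m/s² × 1320 m = 3.894×10^7 Pa = 0.3894 kbar
siltstone: 2630 kg/m³ × 10 m/s² × 2635 m = 6.930×10^7 Pa = 0.6930 kbar
greenschist: 2790 kg/m³ × 10 m/s² × 3870 m = 1.080×10^8 Pa = 1.080 kbar
Total = 0.6172 + 0.3894 + 0.6930 + 1.080 = 2.7793 kbar

2.8 kbar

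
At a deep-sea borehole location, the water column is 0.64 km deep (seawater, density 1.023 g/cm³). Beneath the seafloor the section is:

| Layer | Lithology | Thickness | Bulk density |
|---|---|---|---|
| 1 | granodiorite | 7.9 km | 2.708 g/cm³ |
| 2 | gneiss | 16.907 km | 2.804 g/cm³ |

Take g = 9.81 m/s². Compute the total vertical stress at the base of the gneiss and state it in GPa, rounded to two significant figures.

0.68 GPa

seawater: 1023 kg/m³ × 9.81 m/s² × 640 m = 6.423×10^6 Pa = 6.423×10^-3 GPa
granodiorite: 2708 kg/m³ × 9.81 m/s² × 7900 m = 2.099×10^8 Pa = 0.2099 GPa
gneiss: 2804 kg/m³ × 9.81 m/s² × 16907 m = 4.651×10^8 Pa = 0.4651 GPa
Total = 6.423×10^-3 + 0.2099 + 0.4651 = 0.68136 GPa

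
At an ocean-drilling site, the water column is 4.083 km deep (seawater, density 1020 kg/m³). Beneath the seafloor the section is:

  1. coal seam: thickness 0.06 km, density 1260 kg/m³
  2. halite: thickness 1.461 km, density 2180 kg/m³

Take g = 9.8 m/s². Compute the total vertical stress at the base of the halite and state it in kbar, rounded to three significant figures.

seawater: 1020 kg/m³ × 9.8 m/s² × 4083 m = 4.081×10^7 Pa = 0.4081 kbar
coal seam: 1260 kg/m³ × 9.8 m/s² × 60 m = 7.409×10^5 Pa = 7.409×10^-3 kbar
halite: 2180 kg/m³ × 9.8 m/s² × 1461 m = 3.121×10^7 Pa = 0.3121 kbar
Total = 0.4081 + 7.409×10^-3 + 0.3121 = 0.72767 kbar

0.728 kbar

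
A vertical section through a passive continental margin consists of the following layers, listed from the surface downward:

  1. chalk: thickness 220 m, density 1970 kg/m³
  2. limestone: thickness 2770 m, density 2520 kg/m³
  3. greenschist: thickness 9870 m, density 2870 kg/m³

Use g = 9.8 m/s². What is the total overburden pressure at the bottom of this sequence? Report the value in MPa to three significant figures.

chalk: 1970 kg/m³ × 9.8 m/s² × 220 m = 4.247×10^6 Pa = 4.247 MPa
limestone: 2520 kg/m³ × 9.8 m/s² × 2770 m = 6.841×10^7 Pa = 68.41 MPa
greenschist: 2870 kg/m³ × 9.8 m/s² × 9870 m = 2.776×10^8 Pa = 277.6 MPa
Total = 4.247 + 68.41 + 277.6 = 350.26 MPa

350 MPa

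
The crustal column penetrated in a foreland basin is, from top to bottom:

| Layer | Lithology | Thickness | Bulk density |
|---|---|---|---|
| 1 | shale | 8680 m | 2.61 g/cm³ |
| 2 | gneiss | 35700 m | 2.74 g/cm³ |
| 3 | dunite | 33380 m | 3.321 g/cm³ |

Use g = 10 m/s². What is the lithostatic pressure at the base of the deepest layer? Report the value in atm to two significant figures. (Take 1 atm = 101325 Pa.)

23000 atm

shale: 2610 kg/m³ × 10 m/s² × 8680 m = 2.265×10^8 Pa = 2236 atm
gneiss: 2740 kg/m³ × 10 m/s² × 35700 m = 9.782×10^8 Pa = 9654 atm
dunite: 3321 kg/m³ × 10 m/s² × 33380 m = 1.109×10^9 Pa = 10941 atm
Total = 2236 + 9654 + 10941 = 22830 atm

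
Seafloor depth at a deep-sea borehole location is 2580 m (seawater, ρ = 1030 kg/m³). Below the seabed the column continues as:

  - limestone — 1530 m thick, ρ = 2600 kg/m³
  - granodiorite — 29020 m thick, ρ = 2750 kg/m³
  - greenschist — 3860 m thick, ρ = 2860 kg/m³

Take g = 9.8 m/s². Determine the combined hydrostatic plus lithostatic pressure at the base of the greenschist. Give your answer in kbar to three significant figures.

seawater: 1030 kg/m³ × 9.8 m/s² × 2580 m = 2.604×10^7 Pa = 0.2604 kbar
limestone: 2600 kg/m³ × 9.8 m/s² × 1530 m = 3.898×10^7 Pa = 0.3898 kbar
granodiorite: 2750 kg/m³ × 9.8 m/s² × 29020 m = 7.821×10^8 Pa = 7.821 kbar
greenschist: 2860 kg/m³ × 9.8 m/s² × 3860 m = 1.082×10^8 Pa = 1.082 kbar
Total = 0.2604 + 0.3898 + 7.821 + 1.082 = 9.5530 kbar

9.55 kbar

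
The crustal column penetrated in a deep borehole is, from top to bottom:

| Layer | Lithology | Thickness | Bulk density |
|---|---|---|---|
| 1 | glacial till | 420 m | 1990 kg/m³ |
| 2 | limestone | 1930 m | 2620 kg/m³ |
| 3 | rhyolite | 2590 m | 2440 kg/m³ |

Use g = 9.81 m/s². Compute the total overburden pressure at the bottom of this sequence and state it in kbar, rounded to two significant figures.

glacial till: 1990 kg/m³ × 9.81 m/s² × 420 m = 8.199×10^6 Pa = 0.08199 kbar
limestone: 2620 kg/m³ × 9.81 m/s² × 1930 m = 4.961×10^7 Pa = 0.4961 kbar
rhyolite: 2440 kg/m³ × 9.81 m/s² × 2590 m = 6.200×10^7 Pa = 0.6200 kbar
Total = 0.08199 + 0.4961 + 0.6200 = 1.1980 kbar

1.2 kbar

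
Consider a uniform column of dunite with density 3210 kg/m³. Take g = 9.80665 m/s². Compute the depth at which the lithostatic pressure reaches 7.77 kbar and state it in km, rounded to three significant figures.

24.7 km

h = P/(ρg) = 7.77 kbar / (3210 kg/m³ × 9.80665 m/s²) = 7.770×10^8 Pa / 31479 Pa/m = 24683 m
= 24.683 km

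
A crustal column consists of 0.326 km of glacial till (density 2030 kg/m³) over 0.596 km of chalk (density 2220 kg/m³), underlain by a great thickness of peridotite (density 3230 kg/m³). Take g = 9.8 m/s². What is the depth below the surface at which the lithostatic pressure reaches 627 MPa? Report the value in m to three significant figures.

20100 m

Pressure at base of upper layers: 2030×9.8×326 + 2220×9.8×596 = 1.945×10^7 Pa = 19.45 MPa
Remaining pressure to be supplied by peridotite: 6.270×10^8 − 1.945×10^7 = 6.075×10^8 Pa
Additional depth in peridotite = 6.075×10^8 Pa / (3230 kg/m³ × 9.8 m/s²) = 19193 m
Total depth = 922 m + 19193 m = 20115 m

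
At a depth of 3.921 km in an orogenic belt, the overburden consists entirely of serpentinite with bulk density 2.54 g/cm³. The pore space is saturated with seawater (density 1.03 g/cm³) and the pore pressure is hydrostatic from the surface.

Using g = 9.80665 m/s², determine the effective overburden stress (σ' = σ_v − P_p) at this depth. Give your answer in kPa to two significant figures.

Overburden (lithostatic) stress σ_v:
serpentinite: 2540 kg/m³ × 9.80665 m/s² × 3921 m = 9.767×10^7 Pa = 97.67 MPa
Pore pressure P_p = 1030 kg/m³ × 9.80665 m/s² × 3921 m = 3.961×10^7 Pa = 39.61 MPa
Effective stress σ' = σ_v − P_p = 97.67 − 39.61 = 58.062 MPa = 58062 kPa

58000 kPa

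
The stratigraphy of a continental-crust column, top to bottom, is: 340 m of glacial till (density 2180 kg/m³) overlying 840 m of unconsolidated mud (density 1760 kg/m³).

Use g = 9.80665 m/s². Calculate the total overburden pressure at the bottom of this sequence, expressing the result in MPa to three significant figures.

21.8 MPa

glacial till: 2180 kg/m³ × 9.80665 m/s² × 340 m = 7.269×10^6 Pa = 7.269 MPa
unconsolidated mud: 1760 kg/m³ × 9.80665 m/s² × 840 m = 1.450×10^7 Pa = 14.50 MPa
Total = 7.269 + 14.50 = 21.767 MPa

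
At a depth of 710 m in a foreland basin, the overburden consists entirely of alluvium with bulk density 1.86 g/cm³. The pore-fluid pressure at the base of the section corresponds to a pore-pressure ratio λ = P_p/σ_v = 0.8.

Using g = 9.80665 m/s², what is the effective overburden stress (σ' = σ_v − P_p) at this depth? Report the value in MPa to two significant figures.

2.6 MPa

Overburden (lithostatic) stress σ_v:
alluvium: 1860 kg/m³ × 9.80665 m/s² × 710 m = 1.295×10^7 Pa = 12.95 MPa
Pore pressure P_p = λ·σ_v = 0.8 × 12.95 MPa = 10.36 MPa
Effective stress σ' = σ_v − P_p = 12.95 − 10.36 = 2.5901 MPa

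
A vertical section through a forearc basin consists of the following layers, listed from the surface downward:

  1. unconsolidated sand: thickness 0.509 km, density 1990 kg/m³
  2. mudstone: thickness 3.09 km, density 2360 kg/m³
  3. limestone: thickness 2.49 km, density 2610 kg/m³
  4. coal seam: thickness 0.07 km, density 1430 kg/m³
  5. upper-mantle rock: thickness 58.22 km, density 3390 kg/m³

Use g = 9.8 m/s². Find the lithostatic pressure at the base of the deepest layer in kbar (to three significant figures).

unconsolidated sand: 1990 kg/m³ × 9.8 m/s² × 509 m = 9.927×10^6 Pa = 0.09927 kbar
mudstone: 2360 kg/m³ × 9.8 m/s² × 3090 m = 7.147×10^7 Pa = 0.7147 kbar
limestone: 2610 kg/m³ × 9.8 m/s² × 2490 m = 6.369×10^7 Pa = 0.6369 kbar
coal seam: 1430 kg/m³ × 9.8 m/s² × 70 m = 9.810×10^5 Pa = 9.810×10^-3 kbar
upper-mantle rock: 3390 kg/m³ × 9.8 m/s² × 58220 m = 1.934×10^9 Pa = 19.34 kbar
Total = 0.09927 + 0.7147 + 0.6369 + 9.810×10^-3 + 19.34 = 20.802 kbar

20.8 kbar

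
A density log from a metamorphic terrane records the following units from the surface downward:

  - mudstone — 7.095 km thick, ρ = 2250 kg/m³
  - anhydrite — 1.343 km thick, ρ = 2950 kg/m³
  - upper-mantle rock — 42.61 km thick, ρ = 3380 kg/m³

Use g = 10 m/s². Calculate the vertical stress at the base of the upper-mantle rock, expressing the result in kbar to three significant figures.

mudstone: 2250 kg/m³ × 10 m/s² × 7095 m = 1.596×10^8 Pa = 1.596 kbar
anhydrite: 2950 kg/m³ × 10 m/s² × 1343 m = 3.962×10^7 Pa = 0.3962 kbar
upper-mantle rock: 3380 kg/m³ × 10 m/s² × 42610 m = 1.440×10^9 Pa = 14.40 kbar
Total = 1.596 + 0.3962 + 14.40 = 16.395 kbar

16.4 kbar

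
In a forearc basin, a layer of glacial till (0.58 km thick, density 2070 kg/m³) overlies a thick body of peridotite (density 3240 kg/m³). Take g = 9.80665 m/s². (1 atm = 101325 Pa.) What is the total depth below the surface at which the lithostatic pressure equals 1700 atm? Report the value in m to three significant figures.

5630 m

Pressure at base of upper layers: 2070×9.80665×580 = 1.177×10^7 Pa = 116.2 atm
Remaining pressure to be supplied by peridotite: 1.723×10^8 − 1.177×10^7 = 1.605×10^8 Pa
Additional depth in peridotite = 1.605×10^8 Pa / (3240 kg/m³ × 9.80665 m/s²) = 5050.7 m
Total depth = 580 m + 5050.7 m = 5630.7 m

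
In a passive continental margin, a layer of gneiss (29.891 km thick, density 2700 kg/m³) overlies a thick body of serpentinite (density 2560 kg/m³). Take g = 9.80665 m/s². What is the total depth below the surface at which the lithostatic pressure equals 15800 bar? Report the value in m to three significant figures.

Pressure at base of upper layers: 2700×9.80665×29891 = 7.915×10^8 Pa = 7915 bar
Remaining pressure to be supplied by serpentinite: 1.580×10^9 − 7.915×10^8 = 7.885×10^8 Pa
Additional depth in serpentinite = 7.885×10^8 Pa / (2560 kg/m³ × 9.80665 m/s²) = 31410 m
Total depth = 29891 m + 31410 m = 61301 m

61300 m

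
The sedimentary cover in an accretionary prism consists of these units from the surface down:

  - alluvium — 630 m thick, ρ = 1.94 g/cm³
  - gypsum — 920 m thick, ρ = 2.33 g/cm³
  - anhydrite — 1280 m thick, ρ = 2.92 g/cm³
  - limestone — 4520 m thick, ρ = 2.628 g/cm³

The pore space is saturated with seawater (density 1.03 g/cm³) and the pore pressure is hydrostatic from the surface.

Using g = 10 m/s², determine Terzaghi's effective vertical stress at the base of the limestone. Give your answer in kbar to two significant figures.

1.1 kbar

Overburden (lithostatic) stress σ_v:
alluvium: 1940 kg/m³ × 10 m/s² × 630 m = 1.222×10^7 Pa = 12.22 MPa
gypsum: 2330 kg/m³ × 10 m/s² × 920 m = 2.144×10^7 Pa = 21.44 MPa
anhydrite: 2920 kg/m³ × 10 m/s² × 1280 m = 3.738×10^7 Pa = 37.38 MPa
limestone: 2628 kg/m³ × 10 m/s² × 4520 m = 1.188×10^8 Pa = 118.8 MPa
Total = 12.22 + 21.44 + 37.38 + 118.8 = 189.82 MPa
Pore pressure P_p = 1030 kg/m³ × 10 m/s² × 7350 m = 7.571×10^7 Pa = 75.70 MPa
Effective stress σ' = σ_v − P_p = 189.8 − 75.70 = 114.11 MPa = 1.1411 kbar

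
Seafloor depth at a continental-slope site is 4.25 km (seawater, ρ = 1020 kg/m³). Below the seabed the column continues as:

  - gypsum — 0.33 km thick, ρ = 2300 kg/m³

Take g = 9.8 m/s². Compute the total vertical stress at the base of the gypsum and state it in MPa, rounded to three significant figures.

seawater: 1020 kg/m³ × 9.8 m/s² × 4250 m = 4.248×10^7 Pa = 42.48 MPa
gypsum: 2300 kg/m³ × 9.8 m/s² × 330 m = 7.438×10^6 Pa = 7.438 MPa
Total = 42.48 + 7.438 = 49.921 MPa

49.9 MPa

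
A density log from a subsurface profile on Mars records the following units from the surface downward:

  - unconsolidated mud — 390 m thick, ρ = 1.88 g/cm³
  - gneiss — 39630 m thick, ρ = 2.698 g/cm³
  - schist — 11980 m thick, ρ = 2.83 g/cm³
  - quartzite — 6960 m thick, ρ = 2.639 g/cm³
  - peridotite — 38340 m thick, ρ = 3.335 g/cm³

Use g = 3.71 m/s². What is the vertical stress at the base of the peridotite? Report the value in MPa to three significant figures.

1070 MPa

unconsolidated mud: 1880 kg/m³ × 3.71 m/s² × 390 m = 2.720×10^6 Pa = 2.720 MPa
gneiss: 2698 kg/m³ × 3.71 m/s² × 39630 m = 3.967×10^8 Pa = 396.7 MPa
schist: 2830 kg/m³ × 3.71 m/s² × 11980 m = 1.258×10^8 Pa = 125.8 MPa
quartzite: 2639 kg/m³ × 3.71 m/s² × 6960 m = 6.814×10^7 Pa = 68.14 MPa
peridotite: 3335 kg/m³ × 3.71 m/s² × 38340 m = 4.744×10^8 Pa = 474.4 MPa
Total = 2.720 + 396.7 + 125.8 + 68.14 + 474.4 = 1067.7 MPa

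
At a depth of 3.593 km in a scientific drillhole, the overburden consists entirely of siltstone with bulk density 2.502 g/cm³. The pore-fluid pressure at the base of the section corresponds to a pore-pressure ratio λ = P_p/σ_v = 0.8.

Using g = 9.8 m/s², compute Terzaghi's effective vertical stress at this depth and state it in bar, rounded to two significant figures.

Overburden (lithostatic) stress σ_v:
siltstone: 2502 kg/m³ × 9.8 m/s² × 3593 m = 8.810×10^7 Pa = 88.10 MPa
Pore pressure P_p = λ·σ_v = 0.8 × 88.10 MPa = 70.48 MPa
Effective stress σ' = σ_v − P_p = 88.10 − 70.48 = 17.620 MPa = 176.20 bar

180 bar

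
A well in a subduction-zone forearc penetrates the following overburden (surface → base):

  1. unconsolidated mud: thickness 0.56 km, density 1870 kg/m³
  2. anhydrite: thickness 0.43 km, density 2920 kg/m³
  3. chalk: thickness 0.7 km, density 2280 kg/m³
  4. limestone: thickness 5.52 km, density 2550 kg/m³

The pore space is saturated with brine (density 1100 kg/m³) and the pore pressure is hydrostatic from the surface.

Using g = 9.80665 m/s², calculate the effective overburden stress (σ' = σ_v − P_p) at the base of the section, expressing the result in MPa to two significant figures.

98 MPa

Overburden (lithostatic) stress σ_v:
unconsolidated mud: 1870 kg/m³ × 9.80665 m/s² × 560 m = 1.027×10^7 Pa = 10.27 MPa
anhydrite: 2920 kg/m³ × 9.80665 m/s² × 430 m = 1.231×10^7 Pa = 12.31 MPa
chalk: 2280 kg/m³ × 9.80665 m/s² × 700 m = 1.565×10^7 Pa = 15.65 MPa
limestone: 2550 kg/m³ × 9.80665 m/s² × 5520 m = 1.380×10^8 Pa = 138.0 MPa
Total = 10.27 + 12.31 + 15.65 + 138.0 = 176.27 MPa
Pore pressure P_p = 1100 kg/m³ × 9.80665 m/s² × 7210 m = 7.778×10^7 Pa = 77.78 MPa
Effective stress σ' = σ_v − P_p = 176.3 − 77.78 = 98.496 MPa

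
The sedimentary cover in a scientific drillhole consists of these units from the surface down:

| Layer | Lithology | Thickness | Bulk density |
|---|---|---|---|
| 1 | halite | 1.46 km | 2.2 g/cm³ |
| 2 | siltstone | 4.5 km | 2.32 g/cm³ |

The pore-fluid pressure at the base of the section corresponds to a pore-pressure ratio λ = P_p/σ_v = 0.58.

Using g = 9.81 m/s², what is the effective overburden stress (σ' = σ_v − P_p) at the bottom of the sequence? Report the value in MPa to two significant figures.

56 MPa

Overburden (lithostatic) stress σ_v:
halite: 2200 kg/m³ × 9.81 m/s² × 1460 m = 3.151×10^7 Pa = 31.51 MPa
siltstone: 2320 kg/m³ × 9.81 m/s² × 4500 m = 1.024×10^8 Pa = 102.4 MPa
Total = 31.51 + 102.4 = 133.93 MPa
Pore pressure P_p = λ·σ_v = 0.58 × 133.9 MPa = 77.68 MPa
Effective stress σ' = σ_v − P_p = 133.9 − 77.68 = 56.249 MPa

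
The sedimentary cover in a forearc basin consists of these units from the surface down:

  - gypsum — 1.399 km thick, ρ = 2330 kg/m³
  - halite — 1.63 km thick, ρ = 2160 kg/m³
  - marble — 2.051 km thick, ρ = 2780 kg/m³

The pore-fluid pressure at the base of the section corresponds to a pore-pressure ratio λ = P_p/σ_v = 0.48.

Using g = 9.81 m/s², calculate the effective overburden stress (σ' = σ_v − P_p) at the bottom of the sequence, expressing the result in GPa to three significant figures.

0.0637 GPa

Overburden (lithostatic) stress σ_v:
gypsum: 2330 kg/m³ × 9.81 m/s² × 1399 m = 3.198×10^7 Pa = 31.98 MPa
halite: 2160 kg/m³ × 9.81 m/s² × 1630 m = 3.454×10^7 Pa = 34.54 MPa
marble: 2780 kg/m³ × 9.81 m/s² × 2051 m = 5.593×10^7 Pa = 55.93 MPa
Total = 31.98 + 34.54 + 55.93 = 122.45 MPa
Pore pressure P_p = λ·σ_v = 0.48 × 122.5 MPa = 58.78 MPa
Effective stress σ' = σ_v − P_p = 122.5 − 58.78 = 63.674 MPa = 0.063674 GPa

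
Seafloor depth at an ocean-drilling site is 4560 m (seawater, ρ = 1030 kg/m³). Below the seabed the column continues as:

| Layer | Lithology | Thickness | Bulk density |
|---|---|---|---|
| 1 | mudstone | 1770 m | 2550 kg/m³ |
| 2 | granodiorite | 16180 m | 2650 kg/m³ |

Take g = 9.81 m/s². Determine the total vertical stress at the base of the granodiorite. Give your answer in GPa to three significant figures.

0.511 GPa

seawater: 1030 kg/m³ × 9.81 m/s² × 4560 m = 4.608×10^7 Pa = 0.04608 GPa
mudstone: 2550 kg/m³ × 9.81 m/s² × 1770 m = 4.428×10^7 Pa = 0.04428 GPa
granodiorite: 2650 kg/m³ × 9.81 m/s² × 16180 m = 4.206×10^8 Pa = 0.4206 GPa
Total = 0.04608 + 0.04428 + 0.4206 = 0.51098 GPa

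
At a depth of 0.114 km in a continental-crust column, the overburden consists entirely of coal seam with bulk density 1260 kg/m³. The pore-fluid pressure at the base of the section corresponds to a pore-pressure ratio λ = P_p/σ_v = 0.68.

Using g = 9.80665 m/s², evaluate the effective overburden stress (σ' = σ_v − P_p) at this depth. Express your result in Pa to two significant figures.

Overburden (lithostatic) stress σ_v:
coal seam: 1260 kg/m³ × 9.80665 m/s² × 114 m = 1.409×10^6 Pa = 1.409 MPa
Pore pressure P_p = λ·σ_v = 0.68 × 1.409 MPa = 0.9579 MPa
Effective stress σ' = σ_v − P_p = 1.409 − 0.9579 = 0.45076 MPa = 4.5076×10^5 Pa

450000 Pa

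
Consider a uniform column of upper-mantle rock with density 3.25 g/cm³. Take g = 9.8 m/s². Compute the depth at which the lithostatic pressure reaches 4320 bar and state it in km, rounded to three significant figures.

h = P/(ρg) = 4320 bar / (3250 kg/m³ × 9.8 m/s²) = 4.320×10^8 Pa / 31850 Pa/m = 13564 m
= 13.564 km

13.6 km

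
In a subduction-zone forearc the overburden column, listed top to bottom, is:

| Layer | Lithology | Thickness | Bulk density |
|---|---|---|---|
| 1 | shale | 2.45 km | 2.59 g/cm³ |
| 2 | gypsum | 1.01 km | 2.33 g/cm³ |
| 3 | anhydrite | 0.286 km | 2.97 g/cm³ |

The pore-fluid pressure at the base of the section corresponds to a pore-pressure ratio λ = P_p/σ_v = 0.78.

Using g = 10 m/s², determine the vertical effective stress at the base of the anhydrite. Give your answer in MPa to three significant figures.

21.0 MPa

Overburden (lithostatic) stress σ_v:
shale: 2590 kg/m³ × 10 m/s² × 2450 m = 6.346×10^7 Pa = 63.45 MPa
gypsum: 2330 kg/m³ × 10 m/s² × 1010 m = 2.353×10^7 Pa = 23.53 MPa
anhydrite: 2970 kg/m³ × 10 m/s² × 286 m = 8.494×10^6 Pa = 8.494 MPa
Total = 63.45 + 23.53 + 8.494 = 95.482 MPa
Pore pressure P_p = λ·σ_v = 0.78 × 95.48 MPa = 74.48 MPa
Effective stress σ' = σ_v − P_p = 95.48 − 74.48 = 21.006 MPa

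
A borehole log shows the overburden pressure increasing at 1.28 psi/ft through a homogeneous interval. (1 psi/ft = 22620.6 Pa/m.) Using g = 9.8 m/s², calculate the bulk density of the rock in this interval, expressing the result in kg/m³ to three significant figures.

ρ = (dP/dz)/g = 1.28 psi/ft / 9.8 m/s² = 28954 Pa/m / 9.8 m/s² = 2954.5 kg/m³

2950 kg/m³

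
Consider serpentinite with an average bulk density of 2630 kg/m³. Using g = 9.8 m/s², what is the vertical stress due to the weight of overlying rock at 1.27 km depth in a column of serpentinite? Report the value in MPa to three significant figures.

32.7 MPa

serpentinite: 2630 kg/m³ × 9.8 m/s² × 1270 m = 3.273×10^7 Pa = 32.73 MPa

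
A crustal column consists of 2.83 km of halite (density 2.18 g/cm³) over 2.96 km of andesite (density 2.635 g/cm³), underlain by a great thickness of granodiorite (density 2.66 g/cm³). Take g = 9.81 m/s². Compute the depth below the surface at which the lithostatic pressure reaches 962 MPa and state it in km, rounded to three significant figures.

37.4 km

Pressure at base of upper layers: 2180×9.81×2830 + 2635×9.81×2960 = 1.370×10^8 Pa = 137.0 MPa
Remaining pressure to be supplied by granodiorite: 9.620×10^8 − 1.370×10^8 = 8.250×10^8 Pa
Additional depth in granodiorite = 8.250×10^8 Pa / (2660 kg/m³ × 9.81 m/s²) = 31614 m
Total depth = 5790 m + 31614 m = 37404 m
= 37.404 km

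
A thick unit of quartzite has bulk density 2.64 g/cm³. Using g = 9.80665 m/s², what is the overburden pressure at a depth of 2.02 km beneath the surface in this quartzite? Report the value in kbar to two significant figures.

quartzite: 2640 kg/m³ × 9.80665 m/s² × 2020 m = 5.230×10^7 Pa = 0.5230 kbar

0.52 kbar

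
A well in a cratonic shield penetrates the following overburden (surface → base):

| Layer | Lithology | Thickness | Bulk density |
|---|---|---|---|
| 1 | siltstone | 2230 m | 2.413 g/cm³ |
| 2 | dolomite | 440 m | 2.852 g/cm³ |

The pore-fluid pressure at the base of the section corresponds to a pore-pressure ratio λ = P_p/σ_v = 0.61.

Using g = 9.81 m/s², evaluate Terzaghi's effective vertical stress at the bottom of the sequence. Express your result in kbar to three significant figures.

Overburden (lithostatic) stress σ_v:
siltstone: 2413 kg/m³ × 9.81 m/s² × 2230 m = 5.279×10^7 Pa = 52.79 MPa
dolomite: 2852 kg/m³ × 9.81 m/s² × 440 m = 1.231×10^7 Pa = 12.31 MPa
Total = 52.79 + 12.31 = 65.098 MPa
Pore pressure P_p = λ·σ_v = 0.61 × 65.10 MPa = 39.71 MPa
Effective stress σ' = σ_v − P_p = 65.10 − 39.71 = 25.388 MPa = 0.25388 kbar

0.254 kbar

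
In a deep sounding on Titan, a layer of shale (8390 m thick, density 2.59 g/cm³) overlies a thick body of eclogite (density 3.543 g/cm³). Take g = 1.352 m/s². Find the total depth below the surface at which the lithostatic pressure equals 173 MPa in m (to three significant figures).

38400 m

Pressure at base of upper layers: 2590×1.352×8390 = 2.938×10^7 Pa = 29.38 MPa
Remaining pressure to be supplied by eclogite: 1.730×10^8 − 2.938×10^7 = 1.436×10^8 Pa
Additional depth in eclogite = 1.436×10^8 Pa / (3543 kg/m³ × 1.352 m/s²) = 29983 m
Total depth = 8390 m + 29983 m = 38373 m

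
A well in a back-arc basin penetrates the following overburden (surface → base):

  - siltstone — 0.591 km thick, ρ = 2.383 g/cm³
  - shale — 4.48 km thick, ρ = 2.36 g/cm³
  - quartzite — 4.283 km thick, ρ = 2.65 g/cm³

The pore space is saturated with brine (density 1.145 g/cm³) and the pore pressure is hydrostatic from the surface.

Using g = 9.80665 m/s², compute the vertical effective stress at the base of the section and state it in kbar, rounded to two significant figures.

Overburden (lithostatic) stress σ_v:
siltstone: 2383 kg/m³ × 9.80665 m/s² × 591 m = 1.381×10^7 Pa = 13.81 MPa
shale: 2360 kg/m³ × 9.80665 m/s² × 4480 m = 1.037×10^8 Pa = 103.7 MPa
quartzite: 2650 kg/m³ × 9.80665 m/s² × 4283 m = 1.113×10^8 Pa = 111.3 MPa
Total = 13.81 + 103.7 + 111.3 = 228.80 MPa
Pore pressure P_p = 1145 kg/m³ × 9.80665 m/s² × 9354 m = 1.050×10^8 Pa = 105.0 MPa
Effective stress σ' = σ_v − P_p = 228.8 − 105.0 = 123.77 MPa = 1.2377 kbar

1.2 kbar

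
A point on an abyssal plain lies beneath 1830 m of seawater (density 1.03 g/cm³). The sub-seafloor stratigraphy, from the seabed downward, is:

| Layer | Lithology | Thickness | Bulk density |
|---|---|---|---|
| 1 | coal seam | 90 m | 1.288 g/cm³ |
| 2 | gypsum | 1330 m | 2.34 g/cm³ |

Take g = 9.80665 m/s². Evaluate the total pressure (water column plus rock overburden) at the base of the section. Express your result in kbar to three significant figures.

seawater: 1030 kg/m³ × 9.80665 m/s² × 1830 m = 1.848×10^7 Pa = 0.1848 kbar
coal seam: 1288 kg/m³ × 9.80665 m/s² × 90 m = 1.137×10^6 Pa = 0.01137 kbar
gypsum: 2340 kg/m³ × 9.80665 m/s² × 1330 m = 3.052×10^7 Pa = 0.3052 kbar
Total = 0.1848 + 0.01137 + 0.3052 = 0.50142 kbar

0.501 kbar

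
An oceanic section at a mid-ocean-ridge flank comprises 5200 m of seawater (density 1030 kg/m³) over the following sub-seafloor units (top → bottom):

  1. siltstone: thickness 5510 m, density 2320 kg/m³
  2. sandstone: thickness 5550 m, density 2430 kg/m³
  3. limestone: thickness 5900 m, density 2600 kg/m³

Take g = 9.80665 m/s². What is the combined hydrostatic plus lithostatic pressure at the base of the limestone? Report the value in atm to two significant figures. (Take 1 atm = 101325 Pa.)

seawater: 1030 kg/m³ × 9.80665 m/s² × 5200 m = 5.252×10^7 Pa = 518.4 atm
siltstone: 2320 kg/m³ × 9.80665 m/s² × 5510 m = 1.254×10^8 Pa = 1237 atm
sandstone: 2430 kg/m³ × 9.80665 m/s² × 5550 m = 1.323×10^8 Pa = 1305 atm
limestone: 2600 kg/m³ × 9.80665 m/s² × 5900 m = 1.504×10^8 Pa = 1485 atm
Total = 518.4 + 1237 + 1305 + 1485 = 4545.5 atm

4500 atm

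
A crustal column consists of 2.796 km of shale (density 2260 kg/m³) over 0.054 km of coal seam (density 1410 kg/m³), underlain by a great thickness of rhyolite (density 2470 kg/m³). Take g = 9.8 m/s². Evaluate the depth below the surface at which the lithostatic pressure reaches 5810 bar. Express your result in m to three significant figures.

24300 m

Pressure at base of upper layers: 2260×9.8×2796 + 1410×9.8×54 = 6.267×10^7 Pa = 626.7 bar
Remaining pressure to be supplied by rhyolite: 5.810×10^8 − 6.267×10^7 = 5.183×10^8 Pa
Additional depth in rhyolite = 5.183×10^8 Pa / (2470 kg/m³ × 9.8 m/s²) = 21413 m
Total depth = 2850 m + 21413 m = 24263 m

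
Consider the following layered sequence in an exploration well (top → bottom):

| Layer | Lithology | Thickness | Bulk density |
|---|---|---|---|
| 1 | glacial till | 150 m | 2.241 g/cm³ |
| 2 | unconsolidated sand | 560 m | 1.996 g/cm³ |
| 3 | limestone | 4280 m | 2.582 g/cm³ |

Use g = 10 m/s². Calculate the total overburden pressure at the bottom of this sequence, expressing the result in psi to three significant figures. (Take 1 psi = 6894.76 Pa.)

18100 psi

glacial till: 2241 kg/m³ × 10 m/s² × 150 m = 3.361×10^6 Pa = 487.5 psi
unconsolidated sand: 1996 kg/m³ × 10 m/s² × 560 m = 1.118×10^7 Pa = 1621 psi
limestone: 2582 kg/m³ × 10 m/s² × 4280 m = 1.105×10^8 Pa = 16028 psi
Total = 487.5 + 1621 + 16028 = 18137 psi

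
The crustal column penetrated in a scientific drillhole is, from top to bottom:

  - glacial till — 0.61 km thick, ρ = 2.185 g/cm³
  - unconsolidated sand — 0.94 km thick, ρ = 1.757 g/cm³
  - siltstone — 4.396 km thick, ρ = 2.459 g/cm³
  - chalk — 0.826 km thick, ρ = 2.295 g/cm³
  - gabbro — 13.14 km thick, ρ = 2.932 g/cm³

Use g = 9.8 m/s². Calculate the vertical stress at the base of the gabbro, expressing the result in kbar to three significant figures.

5.31 kbar

glacial till: 2185 kg/m³ × 9.8 m/s² × 610 m = 1.306×10^7 Pa = 0.1306 kbar
unconsolidated sand: 1757 kg/m³ × 9.8 m/s² × 940 m = 1.619×10^7 Pa = 0.1619 kbar
siltstone: 2459 kg/m³ × 9.8 m/s² × 4396 m = 1.059×10^8 Pa = 1.059 kbar
chalk: 2295 kg/m³ × 9.8 m/s² × 826 m = 1.858×10^7 Pa = 0.1858 kbar
gabbro: 2932 kg/m³ × 9.8 m/s² × 13140 m = 3.776×10^8 Pa = 3.776 kbar
Total = 0.1306 + 0.1619 + 1.059 + 0.1858 + 3.776 = 5.3132 kbar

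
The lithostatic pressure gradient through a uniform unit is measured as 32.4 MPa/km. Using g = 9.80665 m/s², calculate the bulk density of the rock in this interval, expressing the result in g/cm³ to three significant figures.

ρ = (dP/dz)/g = 32.4 MPa/km / 9.80665 m/s² = 32400 Pa/m / 9.80665 m/s² = 3303.9 kg/m³
= 3.304 g/cm³

3.30 g/cm³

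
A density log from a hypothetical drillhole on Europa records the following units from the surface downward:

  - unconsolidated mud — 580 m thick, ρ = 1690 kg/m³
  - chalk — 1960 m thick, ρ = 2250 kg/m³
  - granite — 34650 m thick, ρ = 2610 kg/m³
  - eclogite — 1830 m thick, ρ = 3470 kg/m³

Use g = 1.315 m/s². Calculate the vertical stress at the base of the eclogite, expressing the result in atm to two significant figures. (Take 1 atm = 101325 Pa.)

unconsolidated mud: 1690 kg/m³ × 1.315 m/s² × 580 m = 1.289×10^6 Pa = 12.72 atm
chalk: 2250 kg/m³ × 1.315 m/s² × 1960 m = 5.799×10^6 Pa = 57.23 atm
granite: 2610 kg/m³ × 1.315 m/s² × 34650 m = 1.189×10^8 Pa = 1174 atm
eclogite: 3470 kg/m³ × 1.315 m/s² × 1830 m = 8.350×10^6 Pa = 82.41 atm
Total = 12.72 + 57.23 + 1174 + 82.41 = 1326.1 atm

1300 atm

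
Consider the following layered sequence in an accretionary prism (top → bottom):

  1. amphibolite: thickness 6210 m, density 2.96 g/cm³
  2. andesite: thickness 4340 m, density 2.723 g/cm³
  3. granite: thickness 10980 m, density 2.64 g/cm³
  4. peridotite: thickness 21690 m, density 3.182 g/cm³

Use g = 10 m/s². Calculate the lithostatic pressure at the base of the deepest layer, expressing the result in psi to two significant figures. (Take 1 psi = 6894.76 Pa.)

amphibolite: 2960 kg/m³ × 10 m/s² × 6210 m = 1.838×10^8 Pa = 26660 psi
andesite: 2723 kg/m³ × 10 m/s² × 4340 m = 1.182×10^8 Pa = 17140 psi
granite: 2640 kg/m³ × 10 m/s² × 10980 m = 2.899×10^8 Pa = 42042 psi
peridotite: 3182 kg/m³ × 10 m/s² × 21690 m = 6.902×10^8 Pa = 1.001×10^5 psi
Total = 26660 + 17140 + 42042 + 1.001×10^5 = 1.8594×10^5 psi

190000 psi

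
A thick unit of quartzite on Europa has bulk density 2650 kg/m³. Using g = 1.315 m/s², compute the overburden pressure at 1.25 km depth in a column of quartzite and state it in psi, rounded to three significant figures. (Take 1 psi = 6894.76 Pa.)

quartzite: 2650 kg/m³ × 1.315 m/s² × 1250 m = 4.356×10^6 Pa = 631.8 psi

632 psi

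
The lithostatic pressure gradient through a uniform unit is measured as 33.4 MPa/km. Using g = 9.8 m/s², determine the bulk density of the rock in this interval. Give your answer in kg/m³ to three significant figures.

ρ = (dP/dz)/g = 33.4 MPa/km / 9.8 m/s² = 33400 Pa/m / 9.8 m/s² = 3408.2 kg/m³

3410 kg/m³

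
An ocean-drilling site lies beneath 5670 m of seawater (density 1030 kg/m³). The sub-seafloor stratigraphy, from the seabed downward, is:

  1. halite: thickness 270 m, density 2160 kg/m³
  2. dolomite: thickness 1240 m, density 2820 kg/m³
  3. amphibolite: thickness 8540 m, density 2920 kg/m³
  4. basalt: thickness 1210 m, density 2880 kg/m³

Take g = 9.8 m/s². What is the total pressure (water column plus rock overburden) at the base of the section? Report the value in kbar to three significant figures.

3.76 kbar

seawater: 1030 kg/m³ × 9.8 m/s² × 5670 m = 5.723×10^7 Pa = 0.5723 kbar
halite: 2160 kg/m³ × 9.8 m/s² × 270 m = 5.715×10^6 Pa = 0.05715 kbar
dolomite: 2820 kg/m³ × 9.8 m/s² × 1240 m = 3.427×10^7 Pa = 0.3427 kbar
amphibolite: 2920 kg/m³ × 9.8 m/s² × 8540 m = 2.444×10^8 Pa = 2.444 kbar
basalt: 2880 kg/m³ × 9.8 m/s² × 1210 m = 3.415×10^7 Pa = 0.3415 kbar
Total = 0.5723 + 0.05715 + 0.3427 + 2.444 + 0.3415 = 3.7575 kbar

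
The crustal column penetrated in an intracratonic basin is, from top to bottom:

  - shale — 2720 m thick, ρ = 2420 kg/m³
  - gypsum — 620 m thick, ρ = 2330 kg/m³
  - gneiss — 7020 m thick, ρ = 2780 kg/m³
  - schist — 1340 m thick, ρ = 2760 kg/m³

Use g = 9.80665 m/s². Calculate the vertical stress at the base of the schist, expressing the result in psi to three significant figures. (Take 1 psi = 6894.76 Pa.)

44400 psi

shale: 2420 kg/m³ × 9.80665 m/s² × 2720 m = 6.455×10^7 Pa = 9362 psi
gypsum: 2330 kg/m³ × 9.80665 m/s² × 620 m = 1.417×10^7 Pa = 2055 psi
gneiss: 2780 kg/m³ × 9.80665 m/s² × 7020 m = 1.914×10^8 Pa = 27758 psi
schist: 2760 kg/m³ × 9.80665 m/s² × 1340 m = 3.627×10^7 Pa = 5260 psi
Total = 9362 + 2055 + 27758 + 5260 = 44435 psi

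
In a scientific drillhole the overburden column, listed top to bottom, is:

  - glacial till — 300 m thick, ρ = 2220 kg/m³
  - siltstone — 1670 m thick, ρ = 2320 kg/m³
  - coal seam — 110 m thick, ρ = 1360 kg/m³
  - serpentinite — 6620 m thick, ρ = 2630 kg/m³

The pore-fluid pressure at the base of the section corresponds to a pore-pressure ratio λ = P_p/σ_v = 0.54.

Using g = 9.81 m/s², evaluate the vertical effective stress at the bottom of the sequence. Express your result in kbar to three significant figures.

Overburden (lithostatic) stress σ_v:
glacial till: 2220 kg/m³ × 9.81 m/s² × 300 m = 6.533×10^6 Pa = 6.533 MPa
siltstone: 2320 kg/m³ × 9.81 m/s² × 1670 m = 3.801×10^7 Pa = 38.01 MPa
coal seam: 1360 kg/m³ × 9.81 m/s² × 110 m = 1.468×10^6 Pa = 1.468 MPa
serpentinite: 2630 kg/m³ × 9.81 m/s² × 6620 m = 1.708×10^8 Pa = 170.8 MPa
Total = 6.533 + 38.01 + 1.468 + 170.8 = 216.81 MPa
Pore pressure P_p = λ·σ_v = 0.54 × 216.8 MPa = 117.1 MPa
Effective stress σ' = σ_v − P_p = 216.8 − 117.1 = 99.731 MPa = 0.99731 kbar

0.997 kbar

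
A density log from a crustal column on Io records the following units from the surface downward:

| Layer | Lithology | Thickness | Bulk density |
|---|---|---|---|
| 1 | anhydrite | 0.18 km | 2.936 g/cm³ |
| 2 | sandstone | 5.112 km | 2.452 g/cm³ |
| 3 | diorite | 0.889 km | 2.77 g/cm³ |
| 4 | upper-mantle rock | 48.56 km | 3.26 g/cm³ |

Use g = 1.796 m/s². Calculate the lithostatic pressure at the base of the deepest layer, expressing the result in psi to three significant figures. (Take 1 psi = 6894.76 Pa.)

45300 psi

anhydrite: 2936 kg/m³ × 1.796 m/s² × 180 m = 9.492×10^5 Pa = 137.7 psi
sandstone: 2452 kg/m³ × 1.796 m/s² × 5112 m = 2.251×10^7 Pa = 3265 psi
diorite: 2770 kg/m³ × 1.796 m/s² × 889 m = 4.423×10^6 Pa = 641.5 psi
upper-mantle rock: 3260 kg/m³ × 1.796 m/s² × 48560 m = 2.843×10^8 Pa = 41237 psi
Total = 137.7 + 3265 + 641.5 + 41237 = 45281 psi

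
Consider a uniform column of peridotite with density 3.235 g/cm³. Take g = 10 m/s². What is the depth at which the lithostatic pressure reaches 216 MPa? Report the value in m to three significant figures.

h = P/(ρg) = 216 MPa / (3235 kg/m³ × 10 m/s²) = 2.160×10^8 Pa / 32350 Pa/m = 6677.0 m

6680 m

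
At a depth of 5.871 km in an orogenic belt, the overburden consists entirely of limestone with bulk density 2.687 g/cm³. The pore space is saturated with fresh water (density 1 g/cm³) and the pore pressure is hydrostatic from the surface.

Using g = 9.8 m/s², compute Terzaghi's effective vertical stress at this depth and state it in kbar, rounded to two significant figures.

Overburden (lithostatic) stress σ_v:
limestone: 2687 kg/m³ × 9.8 m/s² × 5871 m = 1.546×10^8 Pa = 154.6 MPa
Pore pressure P_p = 1000 kg/m³ × 9.8 m/s² × 5871 m = 5.754×10^7 Pa = 57.54 MPa
Effective stress σ' = σ_v − P_p = 154.6 − 57.54 = 97.063 MPa = 0.97063 kbar

0.97 kbar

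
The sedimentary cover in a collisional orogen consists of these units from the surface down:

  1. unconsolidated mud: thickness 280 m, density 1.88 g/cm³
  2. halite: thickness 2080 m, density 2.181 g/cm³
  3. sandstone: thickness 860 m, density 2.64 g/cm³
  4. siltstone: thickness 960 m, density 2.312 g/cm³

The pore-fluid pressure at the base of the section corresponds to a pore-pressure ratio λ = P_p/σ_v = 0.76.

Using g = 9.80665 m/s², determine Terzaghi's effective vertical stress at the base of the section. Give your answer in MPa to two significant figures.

22 MPa

Overburden (lithostatic) stress σ_v:
unconsolidated mud: 1880 kg/m³ × 9.80665 m/s² × 280 m = 5.162×10^6 Pa = 5.162 MPa
halite: 2181 kg/m³ × 9.80665 m/s² × 2080 m = 4.449×10^7 Pa = 44.49 MPa
sandstone: 2640 kg/m³ × 9.80665 m/s² × 860 m = 2.227×10^7 Pa = 22.27 MPa
siltstone: 2312 kg/m³ × 9.80665 m/s² × 960 m = 2.177×10^7 Pa = 21.77 MPa
Total = 5.162 + 44.49 + 22.27 + 21.77 = 93.681 MPa
Pore pressure P_p = λ·σ_v = 0.76 × 93.68 MPa = 71.20 MPa
Effective stress σ' = σ_v − P_p = 93.68 − 71.20 = 22.483 MPa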